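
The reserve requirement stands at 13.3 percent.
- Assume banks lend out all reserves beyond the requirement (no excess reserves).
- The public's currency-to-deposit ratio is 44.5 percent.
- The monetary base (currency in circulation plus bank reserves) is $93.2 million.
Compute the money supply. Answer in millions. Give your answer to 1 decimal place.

$233.0 million

The money multiplier is m = (1 + c) / (rr + c) = (1 + 0.445) / (0.133 + 0.445) = 2.5.
So M = m × MB = 2.5 × 93.2 = 233 million.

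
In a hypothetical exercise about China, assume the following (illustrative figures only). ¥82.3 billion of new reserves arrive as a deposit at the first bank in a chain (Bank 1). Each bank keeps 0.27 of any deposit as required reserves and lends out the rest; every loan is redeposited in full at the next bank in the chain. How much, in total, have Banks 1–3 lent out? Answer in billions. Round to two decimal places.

Bank i lends (1 − rr)^i of the original deposit: Bank 1 lends 82.3·0.7300 = 60.0790, Bank 2 lends 82.3·0.7300² ≈ 43.8577, and so on.
Summing a geometric series: total = 82.3·[0.7300·(1 − 0.7300^3) / (1 − 0.7300)] ≈ 135.9528 billion.

¥135.95 billion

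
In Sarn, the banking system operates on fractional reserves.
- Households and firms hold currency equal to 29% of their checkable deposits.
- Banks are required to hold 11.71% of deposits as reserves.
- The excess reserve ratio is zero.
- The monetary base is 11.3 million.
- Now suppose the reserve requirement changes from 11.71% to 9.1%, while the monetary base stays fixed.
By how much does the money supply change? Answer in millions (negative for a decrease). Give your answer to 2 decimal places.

Initially m₁ = (1 + 0.29) / (0.1171 + 0.29) ≈ 3.16875, so M₁ = 3.16875 × 11.3 ≈ 35.8069 million.
After the change m₂ = (1 + 0.29) / (0.091 + 0.29) ≈ 3.38583, so M₂ = 3.38583 × 11.3 ≈ 38.2599 million.
ΔM = M₂ − M₁ = 38.2599 − 35.8069 = 2.453 million.

2.45 million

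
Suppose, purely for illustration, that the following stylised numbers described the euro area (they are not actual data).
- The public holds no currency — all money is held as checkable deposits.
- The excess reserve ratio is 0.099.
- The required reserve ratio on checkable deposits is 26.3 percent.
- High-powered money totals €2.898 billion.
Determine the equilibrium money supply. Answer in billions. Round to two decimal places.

The money multiplier is m = 1 / (rr + e) = 1 / (0.263 + 0.099) ≈ 2.7624.
So M = m × MB = 2.7624 × 2.898 ≈ 8.0054 billion.

€8.01 billion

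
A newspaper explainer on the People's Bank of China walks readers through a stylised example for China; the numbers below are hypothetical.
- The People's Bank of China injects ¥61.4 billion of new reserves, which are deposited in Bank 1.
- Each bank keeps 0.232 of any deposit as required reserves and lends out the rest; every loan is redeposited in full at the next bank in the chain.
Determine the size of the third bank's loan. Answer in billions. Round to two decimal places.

¥27.81 billion

Each bank lends a fraction (1 − rr) = 0.7680 of the deposit it receives, so Bank 3 receives 61.4·0.7680^2 and lends 61.4·0.7680^3 ≈ 27.8133 billion.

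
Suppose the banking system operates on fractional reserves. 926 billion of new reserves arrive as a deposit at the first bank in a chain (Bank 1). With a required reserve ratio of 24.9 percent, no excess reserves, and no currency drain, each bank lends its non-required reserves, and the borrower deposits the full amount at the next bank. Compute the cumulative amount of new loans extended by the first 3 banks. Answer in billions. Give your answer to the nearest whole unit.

Bank i lends (1 − rr)^i of the original deposit: Bank 1 lends 926·0.7510 = 695.4260, Bank 2 lends 926·0.7510² ≈ 522.2649, and so on.
Summing a geometric series: total = 926·[0.7510·(1 − 0.7510^3) / (1 − 0.7510)] ≈ 1609.9119 billion.

1610 billion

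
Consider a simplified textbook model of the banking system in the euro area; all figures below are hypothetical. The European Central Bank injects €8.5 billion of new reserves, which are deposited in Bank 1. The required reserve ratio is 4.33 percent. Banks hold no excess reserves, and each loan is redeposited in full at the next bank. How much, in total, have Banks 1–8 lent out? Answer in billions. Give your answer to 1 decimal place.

€56.0 billion

Bank i lends (1 − rr)^i of the original deposit: Bank 1 lends 8.5·0.9567 ≈ 8.1319, Bank 2 lends 8.5·0.9567² ≈ 7.7798, and so on.
Summing a geometric series: total = 8.5·[0.9567·(1 − 0.9567^8) / (1 − 0.9567)] ≈ 56.0056 billion.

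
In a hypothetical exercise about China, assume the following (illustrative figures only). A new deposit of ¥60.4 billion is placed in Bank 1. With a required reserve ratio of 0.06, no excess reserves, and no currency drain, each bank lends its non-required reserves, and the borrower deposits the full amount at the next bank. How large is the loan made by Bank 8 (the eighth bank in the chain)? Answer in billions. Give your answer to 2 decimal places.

Each bank lends a fraction (1 − rr) = 0.9400 of the deposit it receives, so Bank 8 receives 60.4·0.9400^7 and lends 60.4·0.9400^8 ≈ 36.8180 billion.

¥36.82 billion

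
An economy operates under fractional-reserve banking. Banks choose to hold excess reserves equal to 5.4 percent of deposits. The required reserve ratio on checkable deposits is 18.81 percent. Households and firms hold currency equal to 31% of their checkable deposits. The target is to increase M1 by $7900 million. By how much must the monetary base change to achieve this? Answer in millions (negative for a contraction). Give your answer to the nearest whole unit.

The money multiplier is m = (1 + c) / (rr + e + c) = (1 + 0.31) / (0.1881 + 0.054 + 0.31) ≈ 2.37276.
ΔMB = ΔM / m = (+7900) / 2.37276 ≈ 3329.456 million.

$3329 million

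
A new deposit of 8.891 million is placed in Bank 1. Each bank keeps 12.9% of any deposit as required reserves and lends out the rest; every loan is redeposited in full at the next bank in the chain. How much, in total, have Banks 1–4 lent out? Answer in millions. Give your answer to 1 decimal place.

25.5 million

Bank i lends (1 − rr)^i of the original deposit: Bank 1 lends 8.891·0.8710 ≈ 7.7441, Bank 2 lends 8.891·0.8710² ≈ 6.7451, and so on.
Summing a geometric series: total = 8.891·[0.8710·(1 − 0.8710^4) / (1 − 0.8710)] ≈ 25.4812 million.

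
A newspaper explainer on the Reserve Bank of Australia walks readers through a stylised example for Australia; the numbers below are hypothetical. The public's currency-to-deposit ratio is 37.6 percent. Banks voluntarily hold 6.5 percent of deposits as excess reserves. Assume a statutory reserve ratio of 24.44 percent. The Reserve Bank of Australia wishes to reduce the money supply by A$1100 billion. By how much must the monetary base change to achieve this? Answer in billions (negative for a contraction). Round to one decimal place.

-547.9 billion

The money multiplier is m = (1 + c) / (rr + e + c) = (1 + 0.376) / (0.2444 + 0.065 + 0.376) ≈ 2.007587.
ΔMB = ΔM / m = (−1100) / 2.007587 ≈ -547.9215 billion.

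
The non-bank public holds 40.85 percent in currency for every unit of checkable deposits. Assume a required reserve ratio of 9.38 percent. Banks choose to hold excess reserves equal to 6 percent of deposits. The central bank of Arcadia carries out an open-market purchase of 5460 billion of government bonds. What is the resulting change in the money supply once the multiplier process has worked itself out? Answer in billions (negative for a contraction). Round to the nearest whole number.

The money multiplier is m = (1 + c) / (rr + e + c) = (1 + 0.4085) / (0.0938 + 0.06 + 0.4085) ≈ 2.50489.
The purchase adds 5460 billion of base, so ΔM = m × ΔMB = 2.50489 × (+5460) = 13676.6994 billion.

13677 billion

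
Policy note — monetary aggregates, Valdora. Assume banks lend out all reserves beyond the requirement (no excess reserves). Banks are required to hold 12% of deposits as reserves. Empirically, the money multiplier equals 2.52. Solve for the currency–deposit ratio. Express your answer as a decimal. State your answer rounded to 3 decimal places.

Using m = 2.52. From m = (1 + c)/(c + rr + e), rearranging gives 1 + c = m·(c + rr + e), so c·(1 − m) = m·(rr + e) − 1.
Hence c = [m·(rr + e) − 1]/(1 − m) = [2.52 × (0.12 + 0) − 1] / (1 − 2.52) ≈ 0.458947.

0.459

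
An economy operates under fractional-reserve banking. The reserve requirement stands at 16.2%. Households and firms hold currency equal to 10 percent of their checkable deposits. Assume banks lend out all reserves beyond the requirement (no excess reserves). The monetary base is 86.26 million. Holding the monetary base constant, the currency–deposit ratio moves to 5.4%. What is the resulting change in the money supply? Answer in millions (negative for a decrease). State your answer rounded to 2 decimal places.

Initially m₁ = (1 + 0.1) / (0.162 + 0.1) ≈ 4.19847, so M₁ = 4.19847 × 86.26 ≈ 362.16 million.
After the change m₂ = (1 + 0.054) / (0.162 + 0.054) ≈ 4.87963, so M₂ = 4.87963 × 86.26 ≈ 420.9169 million.
ΔM = M₂ − M₁ = 420.9169 − 362.16 = 58.7569 million.

58.76 million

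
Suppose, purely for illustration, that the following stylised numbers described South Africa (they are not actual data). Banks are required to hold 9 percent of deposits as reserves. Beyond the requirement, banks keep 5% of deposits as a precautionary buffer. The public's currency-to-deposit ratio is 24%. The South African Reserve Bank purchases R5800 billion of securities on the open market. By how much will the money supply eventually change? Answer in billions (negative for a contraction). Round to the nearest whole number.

R18926 billion

The money multiplier is m = (1 + c) / (rr + e + c) = (1 + 0.24) / (0.09 + 0.05 + 0.24) ≈ 3.26316.
The purchase adds 5800 billion of base, so ΔM = m × ΔMB = 3.26316 × (+5800) = 18926.328 billion.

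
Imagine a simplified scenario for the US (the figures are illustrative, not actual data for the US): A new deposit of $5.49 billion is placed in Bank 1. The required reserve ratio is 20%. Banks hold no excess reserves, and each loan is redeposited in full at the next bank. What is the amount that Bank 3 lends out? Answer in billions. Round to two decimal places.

Each bank lends a fraction (1 − rr) = 0.8000 of the deposit it receives, so Bank 3 receives 5.49·0.8000^2 and lends 5.49·0.8000^3 ≈ 2.8109 billion.

$2.81 billion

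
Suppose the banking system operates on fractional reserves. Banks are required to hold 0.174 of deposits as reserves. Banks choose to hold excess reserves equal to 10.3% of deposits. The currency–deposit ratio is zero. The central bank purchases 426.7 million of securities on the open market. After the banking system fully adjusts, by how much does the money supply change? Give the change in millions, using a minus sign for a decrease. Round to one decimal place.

1540.4 million

The money multiplier is m = 1 / (rr + e) = 1 / (0.174 + 0.103) ≈ 3.61011.
The purchase adds 426.7 million of base, so ΔM = m × ΔMB = 3.61011 × (+426.7) ≈ 1540.4339 million.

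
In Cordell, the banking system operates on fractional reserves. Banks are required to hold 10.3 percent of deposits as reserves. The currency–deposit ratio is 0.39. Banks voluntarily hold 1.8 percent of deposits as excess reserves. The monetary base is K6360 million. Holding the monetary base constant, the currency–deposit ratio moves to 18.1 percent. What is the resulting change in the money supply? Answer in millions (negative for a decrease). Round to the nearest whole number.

Initially m₁ = (1 + 0.39) / (0.103 + 0.018 + 0.39) ≈ 2.72016, so M₁ = 2.72016 × 6360 = 17300.2176 million.
After the change m₂ = (1 + 0.181) / (0.103 + 0.018 + 0.181) ≈ 3.91060, so M₂ = 3.91060 × 6360 = 24871.416 million.
ΔM = M₂ − M₁ = 24871.416 − 17300.2176 = 7571.1984 million.

K7571 million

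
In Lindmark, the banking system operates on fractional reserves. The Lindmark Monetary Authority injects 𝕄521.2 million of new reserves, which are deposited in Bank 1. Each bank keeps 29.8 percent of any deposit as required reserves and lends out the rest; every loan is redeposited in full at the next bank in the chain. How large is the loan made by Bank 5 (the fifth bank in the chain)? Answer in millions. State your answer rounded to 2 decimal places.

𝕄88.86 million

Each bank lends a fraction (1 − rr) = 0.7020 of the deposit it receives, so Bank 5 receives 521.2·0.7020^4 and lends 521.2·0.7020^5 ≈ 88.8567 million.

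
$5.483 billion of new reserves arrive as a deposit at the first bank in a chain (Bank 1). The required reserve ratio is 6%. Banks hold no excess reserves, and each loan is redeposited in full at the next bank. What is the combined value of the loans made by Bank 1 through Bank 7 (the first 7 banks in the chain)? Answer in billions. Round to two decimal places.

Bank i lends (1 − rr)^i of the original deposit: Bank 1 lends 5.483·0.9400 ≈ 5.1540, Bank 2 lends 5.483·0.9400² ≈ 4.8448, and so on.
Summing a geometric series: total = 5.483·[0.9400·(1 − 0.9400^7) / (1 − 0.9400)] ≈ 30.1959 billion.

$30.20 billion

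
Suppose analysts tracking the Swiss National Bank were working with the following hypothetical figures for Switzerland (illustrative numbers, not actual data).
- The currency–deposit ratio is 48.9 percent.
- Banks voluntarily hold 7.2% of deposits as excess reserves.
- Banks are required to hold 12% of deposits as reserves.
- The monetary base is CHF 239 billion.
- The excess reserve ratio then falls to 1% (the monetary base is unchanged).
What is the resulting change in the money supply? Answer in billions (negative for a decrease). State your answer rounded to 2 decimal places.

CHF 52.34 billion

Initially m₁ = (1 + 0.489) / (0.12 + 0.072 + 0.489) ≈ 2.186490, so M₁ = 2.186490 × 239 ≈ 522.5711 billion.
After the change m₂ = (1 + 0.489) / (0.12 + 0.01 + 0.489) ≈ 2.405493, so M₂ = 2.405493 × 239 ≈ 574.9128 billion.
ΔM = M₂ − M₁ = 574.9128 − 522.5711 = 52.3417 billion.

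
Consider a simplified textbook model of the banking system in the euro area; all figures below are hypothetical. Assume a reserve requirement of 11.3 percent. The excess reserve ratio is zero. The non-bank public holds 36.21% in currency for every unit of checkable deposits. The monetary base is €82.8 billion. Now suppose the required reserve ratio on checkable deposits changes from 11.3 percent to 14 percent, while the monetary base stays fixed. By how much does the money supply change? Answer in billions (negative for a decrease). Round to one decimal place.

Initially m₁ = (1 + 0.3621) / (0.113 + 0.3621) ≈ 2.8670, so M₁ = 2.8670 × 82.8 = 237.3876 billion.
After the change m₂ = (1 + 0.3621) / (0.14 + 0.3621) ≈ 2.7128, so M₂ = 2.7128 × 82.8 ≈ 224.6198 billion.
ΔM = M₂ − M₁ = 224.6198 − 237.3876 = -12.7678 billion.

-12.8 billion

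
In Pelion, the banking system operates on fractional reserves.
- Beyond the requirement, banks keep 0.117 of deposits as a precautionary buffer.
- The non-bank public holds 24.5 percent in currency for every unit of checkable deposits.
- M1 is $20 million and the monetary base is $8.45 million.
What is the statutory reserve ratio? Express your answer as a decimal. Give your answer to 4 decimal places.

0.1640

Using m = M/MB = 20/8.45 ≈ 2.366864. Since m = (1 + c)/(c + rr + e), the denominator satisfies c + rr + e = (1 + c)/m = (1 + 0.245) / 2.366864 ≈ 0.526012.
With c = 0.245 and e = 0.117, the statutory reserve ratio is 0.526012 − 0.245 − 0.117 = 0.164012.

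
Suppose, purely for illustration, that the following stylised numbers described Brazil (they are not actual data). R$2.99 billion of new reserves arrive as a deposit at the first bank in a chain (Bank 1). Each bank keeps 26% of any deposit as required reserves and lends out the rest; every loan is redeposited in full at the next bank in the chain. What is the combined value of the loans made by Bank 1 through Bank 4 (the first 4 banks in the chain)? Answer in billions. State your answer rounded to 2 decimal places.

Bank i lends (1 − rr)^i of the original deposit: Bank 1 lends 2.99·0.7400 = 2.2126, Bank 2 lends 2.99·0.7400² ≈ 1.6373, and so on.
Summing a geometric series: total = 2.99·[0.7400·(1 − 0.7400^4) / (1 − 0.7400)] ≈ 5.9581 billion.

R$5.96 billion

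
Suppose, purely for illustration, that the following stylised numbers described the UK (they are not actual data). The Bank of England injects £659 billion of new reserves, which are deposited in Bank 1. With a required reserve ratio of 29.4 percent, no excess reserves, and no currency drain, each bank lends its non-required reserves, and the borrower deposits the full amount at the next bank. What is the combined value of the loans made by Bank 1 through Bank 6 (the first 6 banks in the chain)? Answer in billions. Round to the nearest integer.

Bank i lends (1 − rr)^i of the original deposit: Bank 1 lends 659·0.7060 = 465.2540, Bank 2 lends 659·0.7060² ≈ 328.4693, and so on.
Summing a geometric series: total = 659·[0.7060·(1 − 0.7060^6) / (1 − 0.7060)] ≈ 1386.5350 billion.

£1387 billion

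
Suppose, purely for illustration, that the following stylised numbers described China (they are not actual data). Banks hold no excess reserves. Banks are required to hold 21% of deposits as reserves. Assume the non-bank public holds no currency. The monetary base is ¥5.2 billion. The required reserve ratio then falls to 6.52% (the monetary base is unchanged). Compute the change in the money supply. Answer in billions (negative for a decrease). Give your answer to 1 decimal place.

Initially m₁ = 1 / (0.21) ≈ 4.7619, so M₁ = 4.7619 × 5.2 ≈ 24.7619 billion.
After the change m₂ = 1 / (0.0652) ≈ 15.3374, so M₂ = 15.3374 × 5.2 ≈ 79.7545 billion.
ΔM = M₂ − M₁ = 79.7545 − 24.7619 = 54.9926 billion.

¥55.0 billion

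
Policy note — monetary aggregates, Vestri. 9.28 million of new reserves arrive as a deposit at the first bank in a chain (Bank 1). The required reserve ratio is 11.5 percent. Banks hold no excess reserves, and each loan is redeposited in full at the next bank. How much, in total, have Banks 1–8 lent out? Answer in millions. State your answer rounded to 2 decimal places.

Bank i lends (1 − rr)^i of the original deposit: Bank 1 lends 9.28·0.8850 = 8.2128, Bank 2 lends 9.28·0.8850² ≈ 7.2683, and so on.
Summing a geometric series: total = 9.28·[0.8850·(1 − 0.8850^8) / (1 − 0.8850)] ≈ 44.5412 million.

44.54 million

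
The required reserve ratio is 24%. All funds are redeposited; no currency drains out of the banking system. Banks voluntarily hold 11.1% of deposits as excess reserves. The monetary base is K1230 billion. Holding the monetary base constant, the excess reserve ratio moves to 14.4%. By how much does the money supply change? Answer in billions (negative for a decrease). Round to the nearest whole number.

Initially m₁ = 1 / (0.24 + 0.111) ≈ 2.84900, so M₁ = 2.84900 × 1230 = 3504.27 billion.
After the change m₂ = 1 / (0.24 + 0.144) ≈ 2.60417, so M₂ = 2.60417 × 1230 = 3203.1291 billion.
ΔM = M₂ − M₁ = 3203.1291 − 3504.27 = -301.1409 billion.

-301 billion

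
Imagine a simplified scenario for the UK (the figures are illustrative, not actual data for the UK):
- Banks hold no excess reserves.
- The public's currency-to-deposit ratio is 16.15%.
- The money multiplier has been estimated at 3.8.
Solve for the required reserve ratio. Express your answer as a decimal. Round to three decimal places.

0.144

Using m = 3.8. Since m = (1 + c)/(c + rr + e), the denominator satisfies c + rr + e = (1 + c)/m = (1 + 0.1615) / 3.8 ≈ 0.305658.
With c = 0.1615 and e = 0, the required reserve ratio is 0.305658 − 0.1615 − 0 = 0.144158.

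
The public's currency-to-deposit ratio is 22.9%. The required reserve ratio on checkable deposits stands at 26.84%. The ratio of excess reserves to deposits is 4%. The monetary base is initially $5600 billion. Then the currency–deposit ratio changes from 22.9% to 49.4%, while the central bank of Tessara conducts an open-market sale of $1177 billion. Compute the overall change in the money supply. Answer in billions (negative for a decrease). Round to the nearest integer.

Before: m₁ = (1 + 0.229) / (0.2684 + 0.04 + 0.229) ≈ 2.28694, MB₁ = 5600, so M₁ = 2.28694 × 5600 = 12806.864 billion.
After: m₂ = (1 + 0.494) / (0.2684 + 0.04 + 0.494) ≈ 1.86191, MB₂ = 5600 − 1177 = 4423, so M₂ = 1.86191 × 4423 ≈ 8235.2279 billion.
ΔM = M₂ − M₁ = 8235.2279 − 12806.864 = -4571.6361 billion.

-4572 billion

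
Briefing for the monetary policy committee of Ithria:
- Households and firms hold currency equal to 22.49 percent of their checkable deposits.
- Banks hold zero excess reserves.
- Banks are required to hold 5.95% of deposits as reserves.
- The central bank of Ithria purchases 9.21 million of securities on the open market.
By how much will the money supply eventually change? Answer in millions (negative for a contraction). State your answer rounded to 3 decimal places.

39.667 million

The money multiplier is m = (1 + c) / (rr + c) = (1 + 0.2249) / (0.0595 + 0.2249) ≈ 4.30696.
The purchase adds 9.21 million of base, so ΔM = m × ΔMB = 4.30696 × (+9.21) ≈ 39.6671 million.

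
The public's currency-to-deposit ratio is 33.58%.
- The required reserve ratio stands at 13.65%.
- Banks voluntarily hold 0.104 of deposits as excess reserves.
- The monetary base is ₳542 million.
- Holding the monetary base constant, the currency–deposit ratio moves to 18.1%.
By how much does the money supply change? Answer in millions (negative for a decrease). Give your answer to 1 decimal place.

₳262.3 million

Initially m₁ = (1 + 0.3358) / (0.1365 + 0.104 + 0.3358) ≈ 2.31789, so M₁ = 2.31789 × 542 ≈ 1256.2964 million.
After the change m₂ = (1 + 0.181) / (0.1365 + 0.104 + 0.181) ≈ 2.80190, so M₂ = 2.80190 × 542 = 1518.6298 million.
ΔM = M₂ − M₁ = 1518.6298 − 1256.2964 = 262.3334 million.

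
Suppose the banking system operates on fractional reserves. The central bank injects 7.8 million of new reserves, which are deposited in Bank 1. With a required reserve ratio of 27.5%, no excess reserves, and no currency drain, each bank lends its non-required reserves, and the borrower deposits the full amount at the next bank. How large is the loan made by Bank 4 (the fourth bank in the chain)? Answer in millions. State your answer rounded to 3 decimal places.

2.155 million

Each bank lends a fraction (1 − rr) = 0.7250 of the deposit it receives, so Bank 4 receives 7.8·0.7250^3 and lends 7.8·0.7250^4 ≈ 2.1550 million.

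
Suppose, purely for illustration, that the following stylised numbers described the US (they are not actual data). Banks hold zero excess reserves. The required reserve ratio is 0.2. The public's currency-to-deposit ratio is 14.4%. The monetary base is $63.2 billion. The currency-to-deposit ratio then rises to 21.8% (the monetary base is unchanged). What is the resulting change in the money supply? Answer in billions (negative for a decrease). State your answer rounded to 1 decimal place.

Initially m₁ = (1 + 0.144) / (0.2 + 0.144) ≈ 3.3256, so M₁ = 3.3256 × 63.2 ≈ 210.1779 billion.
After the change m₂ = (1 + 0.218) / (0.2 + 0.218) ≈ 2.9139, so M₂ = 2.9139 × 63.2 ≈ 184.1585 billion.
ΔM = M₂ − M₁ = 184.1585 − 210.1779 = -26.0194 billion.

-26.0 billion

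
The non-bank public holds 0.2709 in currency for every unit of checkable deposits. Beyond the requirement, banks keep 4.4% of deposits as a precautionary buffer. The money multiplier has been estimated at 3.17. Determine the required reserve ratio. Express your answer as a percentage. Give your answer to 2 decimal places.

8.60%

Using m = 3.17. Since m = (1 + c)/(c + rr + e), the denominator satisfies c + rr + e = (1 + c)/m = (1 + 0.2709) / 3.17 ≈ 0.400915.
With c = 0.2709 and e = 0.044, the required reserve ratio is 0.400915 − 0.2709 − 0.044 = 0.086015.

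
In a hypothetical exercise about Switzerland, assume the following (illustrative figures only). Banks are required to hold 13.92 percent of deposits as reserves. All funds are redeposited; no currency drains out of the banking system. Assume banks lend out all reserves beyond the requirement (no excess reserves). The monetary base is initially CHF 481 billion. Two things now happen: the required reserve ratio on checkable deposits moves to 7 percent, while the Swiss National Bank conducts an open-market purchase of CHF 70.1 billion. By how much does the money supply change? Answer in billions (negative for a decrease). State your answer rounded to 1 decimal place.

Before: m₁ = 1 / (0.1392) ≈ 7.18391, MB₁ = 481, so M₁ = 7.18391 × 481 ≈ 3455.4607 billion.
After: m₂ = 1 / (0.07) ≈ 14.28571, MB₂ = 481 + 70.1 = 551.1, so M₂ = 14.28571 × 551.1 ≈ 7872.8548 billion.
ΔM = M₂ − M₁ = 7872.8548 − 3455.4607 = 4417.3941 billion.

CHF 4417.4 billion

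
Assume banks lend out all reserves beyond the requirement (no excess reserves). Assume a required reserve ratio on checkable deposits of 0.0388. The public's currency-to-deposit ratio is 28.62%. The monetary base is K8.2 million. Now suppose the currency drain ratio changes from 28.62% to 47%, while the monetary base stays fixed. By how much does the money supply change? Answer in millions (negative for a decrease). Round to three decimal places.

Initially m₁ = (1 + 0.2862) / (0.0388 + 0.2862) ≈ 3.95754, so M₁ = 3.95754 × 8.2 ≈ 32.4518 million.
After the change m₂ = (1 + 0.47) / (0.0388 + 0.47) ≈ 2.88915, so M₂ = 2.88915 × 8.2 ≈ 23.691 million.
ΔM = M₂ − M₁ = 23.691 − 32.4518 = -8.7608 million.

-8.761 million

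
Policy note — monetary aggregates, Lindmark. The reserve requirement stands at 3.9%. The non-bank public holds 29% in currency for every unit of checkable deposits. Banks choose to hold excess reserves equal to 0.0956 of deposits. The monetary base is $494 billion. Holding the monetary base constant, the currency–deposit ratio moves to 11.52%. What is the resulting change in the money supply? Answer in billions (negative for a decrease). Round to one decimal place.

Initially m₁ = (1 + 0.29) / (0.039 + 0.0956 + 0.29) ≈ 3.03815, so M₁ = 3.03815 × 494 = 1500.8461 billion.
After the change m₂ = (1 + 0.1152) / (0.039 + 0.0956 + 0.1152) ≈ 4.46437, so M₂ = 4.46437 × 494 ≈ 2205.3988 billion.
ΔM = M₂ − M₁ = 2205.3988 − 1500.8461 = 704.5527 billion.

$704.6 billion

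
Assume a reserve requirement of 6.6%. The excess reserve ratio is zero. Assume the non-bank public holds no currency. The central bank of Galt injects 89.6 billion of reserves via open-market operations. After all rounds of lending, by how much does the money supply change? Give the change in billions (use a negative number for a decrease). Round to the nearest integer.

The simple money multiplier is m = 1/rr = 1/0.066 ≈ 15.1515.
An open-market purchase increases the monetary base by 89.6 billion, so ΔM = m × ΔMB = 15.1515 × 89.6 = 1357.5744 billion.

1358 billion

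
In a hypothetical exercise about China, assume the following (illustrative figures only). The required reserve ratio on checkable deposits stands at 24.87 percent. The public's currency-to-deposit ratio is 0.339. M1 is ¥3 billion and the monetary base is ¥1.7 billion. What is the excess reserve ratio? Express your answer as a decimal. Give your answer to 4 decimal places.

Using m = M/MB = 3/1.7 ≈ 1.764706. Since m = (1 + c)/(c + rr + e), the denominator satisfies c + rr + e = (1 + c)/m = (1 + 0.339) / 1.764706 ≈ 0.758767.
With c = 0.339 and rr = 0.2487, the excess reserve ratio is 0.758767 − 0.339 − 0.2487 = 0.171067.

0.1711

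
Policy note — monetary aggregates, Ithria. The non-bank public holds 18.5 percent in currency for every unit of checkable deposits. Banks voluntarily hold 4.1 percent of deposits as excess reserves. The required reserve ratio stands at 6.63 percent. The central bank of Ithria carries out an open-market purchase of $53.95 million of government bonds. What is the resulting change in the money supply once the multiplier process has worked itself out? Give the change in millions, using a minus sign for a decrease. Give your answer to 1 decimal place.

$218.7 million

The money multiplier is m = (1 + c) / (rr + e + c) = (1 + 0.185) / (0.0663 + 0.041 + 0.185) ≈ 4.0541.
The purchase adds 53.95 million of base, so ΔM = m × ΔMB = 4.0541 × (+53.95) ≈ 218.7187 million.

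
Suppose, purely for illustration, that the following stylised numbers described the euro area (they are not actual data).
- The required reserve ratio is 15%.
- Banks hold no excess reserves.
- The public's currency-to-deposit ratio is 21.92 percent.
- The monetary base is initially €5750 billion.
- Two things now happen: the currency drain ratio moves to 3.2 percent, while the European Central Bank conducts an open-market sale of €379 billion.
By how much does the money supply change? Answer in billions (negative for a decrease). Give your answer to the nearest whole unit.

€11467 billion

Before: m₁ = (1 + 0.2192) / (0.15 + 0.2192) ≈ 3.30228, MB₁ = 5750, so M₁ = 3.30228 × 5750 = 18988.11 billion.
After: m₂ = (1 + 0.032) / (0.15 + 0.032) ≈ 5.67033, MB₂ = 5750 − 379 = 5371, so M₂ = 5.67033 × 5371 ≈ 30455.3424 billion.
ΔM = M₂ − M₁ = 30455.3424 − 18988.11 = 11467.2324 billion.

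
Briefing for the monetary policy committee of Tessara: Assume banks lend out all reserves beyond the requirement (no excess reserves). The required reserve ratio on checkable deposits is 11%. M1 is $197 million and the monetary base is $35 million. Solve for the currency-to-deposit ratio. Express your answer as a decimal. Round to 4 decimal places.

0.0823

Using m = M/MB = 197/35 ≈ 5.628571. From m = (1 + c)/(c + rr + e), rearranging gives 1 + c = m·(c + rr + e), so c·(1 − m) = m·(rr + e) − 1.
Hence c = [m·(rr + e) − 1]/(1 − m) = [5.628571 × (0.11 + 0) − 1] / (1 − 5.628571) ≈ 0.082284.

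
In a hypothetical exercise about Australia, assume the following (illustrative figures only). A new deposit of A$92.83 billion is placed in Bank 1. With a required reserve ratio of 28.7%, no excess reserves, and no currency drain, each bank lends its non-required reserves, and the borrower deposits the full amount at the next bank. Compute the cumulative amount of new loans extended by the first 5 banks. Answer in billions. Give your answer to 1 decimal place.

Bank i lends (1 − rr)^i of the original deposit: Bank 1 lends 92.83·0.7130 ≈ 66.1878, Bank 2 lends 92.83·0.7130² ≈ 47.1919, and so on.
Summing a geometric series: total = 92.83·[0.7130·(1 − 0.7130^5) / (1 − 0.7130)] ≈ 188.1239 billion.

A$188.1 billion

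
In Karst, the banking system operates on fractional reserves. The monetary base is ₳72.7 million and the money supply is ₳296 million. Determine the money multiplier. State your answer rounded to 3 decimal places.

The money multiplier is m = M / MB = 296 / 72.7 ≈ 4.07153.

4.072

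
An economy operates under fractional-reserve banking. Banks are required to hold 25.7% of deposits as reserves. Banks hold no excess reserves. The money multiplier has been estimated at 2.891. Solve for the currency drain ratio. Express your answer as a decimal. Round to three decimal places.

Using m = 2.891. From m = (1 + c)/(c + rr + e), rearranging gives 1 + c = m·(c + rr + e), so c·(1 − m) = m·(rr + e) − 1.
Hence c = [m·(rr + e) − 1]/(1 − m) = [2.891 × (0.257 + 0) − 1] / (1 − 2.891) ≈ 0.135914.

0.136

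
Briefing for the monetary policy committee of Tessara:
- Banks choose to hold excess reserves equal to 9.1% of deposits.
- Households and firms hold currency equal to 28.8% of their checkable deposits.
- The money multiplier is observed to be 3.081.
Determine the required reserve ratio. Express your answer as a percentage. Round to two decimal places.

Using m = 3.081. Since m = (1 + c)/(c + rr + e), the denominator satisfies c + rr + e = (1 + c)/m = (1 + 0.288) / 3.081 ≈ 0.418046.
With c = 0.288 and e = 0.091, the required reserve ratio is 0.418046 − 0.288 − 0.091 = 0.039046.

3.90%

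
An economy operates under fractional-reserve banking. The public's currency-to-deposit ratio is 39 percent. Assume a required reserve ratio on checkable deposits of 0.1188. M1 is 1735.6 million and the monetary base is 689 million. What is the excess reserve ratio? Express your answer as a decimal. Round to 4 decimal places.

Using m = M/MB = 1735.6/689 ≈ 2.519013. Since m = (1 + c)/(c + rr + e), the denominator satisfies c + rr + e = (1 + c)/m = (1 + 0.39) / 2.519013 ≈ 0.551803.
With c = 0.39 and rr = 0.1188, the excess reserve ratio is 0.551803 − 0.39 − 0.1188 = 0.043003.

0.0430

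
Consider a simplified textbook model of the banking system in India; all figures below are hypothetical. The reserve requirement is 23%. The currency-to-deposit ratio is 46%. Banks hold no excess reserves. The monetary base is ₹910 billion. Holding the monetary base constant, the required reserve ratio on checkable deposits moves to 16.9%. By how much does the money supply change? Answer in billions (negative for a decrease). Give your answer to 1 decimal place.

₹186.7 billion

Initially m₁ = (1 + 0.46) / (0.23 + 0.46) ≈ 2.11594, so M₁ = 2.11594 × 910 = 1925.5054 billion.
After the change m₂ = (1 + 0.46) / (0.169 + 0.46) ≈ 2.32114, so M₂ = 2.32114 × 910 = 2112.2374 billion.
ΔM = M₂ − M₁ = 2112.2374 − 1925.5054 = 186.732 billion.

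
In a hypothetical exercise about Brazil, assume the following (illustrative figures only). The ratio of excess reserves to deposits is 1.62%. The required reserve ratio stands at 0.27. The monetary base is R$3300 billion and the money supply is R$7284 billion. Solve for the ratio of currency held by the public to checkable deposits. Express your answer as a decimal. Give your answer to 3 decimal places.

0.305

Using m = M/MB = 7284/3300 ≈ 2.207273. From m = (1 + c)/(c + rr + e), rearranging gives 1 + c = m·(c + rr + e), so c·(1 − m) = m·(rr + e) − 1.
Hence c = [m·(rr + e) − 1]/(1 − m) = [2.207273 × (0.27 + 0.0162) − 1] / (1 − 2.207273) ≈ 0.305050.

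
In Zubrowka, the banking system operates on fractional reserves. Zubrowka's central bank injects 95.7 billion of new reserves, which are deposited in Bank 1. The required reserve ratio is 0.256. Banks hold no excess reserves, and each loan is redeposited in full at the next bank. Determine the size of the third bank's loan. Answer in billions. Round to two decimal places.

Each bank lends a fraction (1 − rr) = 0.7440 of the deposit it receives, so Bank 3 receives 95.7·0.7440^2 and lends 95.7·0.7440^3 ≈ 39.4122 billion.

39.41 billion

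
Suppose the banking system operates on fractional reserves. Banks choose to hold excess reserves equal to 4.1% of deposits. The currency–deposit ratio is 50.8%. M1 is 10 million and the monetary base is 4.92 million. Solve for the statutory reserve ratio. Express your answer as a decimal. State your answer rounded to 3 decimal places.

Using m = M/MB = 10/4.92 ≈ 2.032520. Since m = (1 + c)/(c + rr + e), the denominator satisfies c + rr + e = (1 + c)/m = (1 + 0.508) / 2.032520 ≈ 0.741936.
With c = 0.508 and e = 0.041, the statutory reserve ratio is 0.741936 − 0.508 − 0.041 = 0.192936.

0.193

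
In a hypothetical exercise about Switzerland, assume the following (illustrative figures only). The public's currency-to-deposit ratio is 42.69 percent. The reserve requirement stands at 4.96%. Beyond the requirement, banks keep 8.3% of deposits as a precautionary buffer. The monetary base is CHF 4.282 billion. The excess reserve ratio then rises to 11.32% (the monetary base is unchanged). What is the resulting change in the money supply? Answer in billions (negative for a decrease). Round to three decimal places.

-0.559 billion

Initially m₁ = (1 + 0.4269) / (0.0496 + 0.083 + 0.4269) ≈ 2.55031, so M₁ = 2.55031 × 4.282 ≈ 10.9204 billion.
After the change m₂ = (1 + 0.4269) / (0.0496 + 0.1132 + 0.4269) ≈ 2.41970, so M₂ = 2.41970 × 4.282 ≈ 10.3612 billion.
ΔM = M₂ − M₁ = 10.3612 − 10.9204 = -0.5592 billion.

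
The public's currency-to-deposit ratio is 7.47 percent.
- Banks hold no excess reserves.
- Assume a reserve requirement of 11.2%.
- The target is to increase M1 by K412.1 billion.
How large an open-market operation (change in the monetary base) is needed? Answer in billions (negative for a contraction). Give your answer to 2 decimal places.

The money multiplier is m = (1 + c) / (rr + c) = (1 + 0.0747) / (0.112 + 0.0747) ≈ 5.756294.
ΔMB = ΔM / m = (+412.1) / 5.756294 ≈ 71.5912 billion.

K71.59 billion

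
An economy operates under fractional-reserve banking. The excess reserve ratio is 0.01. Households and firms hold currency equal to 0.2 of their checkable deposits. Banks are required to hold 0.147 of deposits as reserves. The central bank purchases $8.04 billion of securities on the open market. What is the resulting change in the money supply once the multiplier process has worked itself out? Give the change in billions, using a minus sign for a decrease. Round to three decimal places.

$27.025 billion

The money multiplier is m = (1 + c) / (rr + e + c) = (1 + 0.2) / (0.147 + 0.01 + 0.2) ≈ 3.36134.
The purchase adds 8.04 billion of base, so ΔM = m × ΔMB = 3.36134 × (+8.04) ≈ 27.0252 billion.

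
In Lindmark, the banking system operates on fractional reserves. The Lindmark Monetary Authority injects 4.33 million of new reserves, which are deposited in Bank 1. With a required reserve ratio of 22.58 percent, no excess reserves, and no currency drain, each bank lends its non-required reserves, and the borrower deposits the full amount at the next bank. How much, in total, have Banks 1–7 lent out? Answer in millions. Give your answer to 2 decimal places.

Bank i lends (1 − rr)^i of the original deposit: Bank 1 lends 4.33·0.7742 ≈ 3.3523, Bank 2 lends 4.33·0.7742² ≈ 2.5953, and so on.
Summing a geometric series: total = 4.33·[0.7742·(1 − 0.7742^7) / (1 − 0.7742)] ≈ 12.3712 million.

12.37 million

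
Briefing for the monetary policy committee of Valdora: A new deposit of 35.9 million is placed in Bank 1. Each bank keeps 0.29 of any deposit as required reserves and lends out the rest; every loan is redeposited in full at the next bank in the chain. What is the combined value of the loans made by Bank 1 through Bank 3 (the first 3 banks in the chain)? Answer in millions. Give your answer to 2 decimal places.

Bank i lends (1 − rr)^i of the original deposit: Bank 1 lends 35.9·0.7100 = 25.4890, Bank 2 lends 35.9·0.7100² ≈ 18.0972, and so on.
Summing a geometric series: total = 35.9·[0.7100·(1 − 0.7100^3) / (1 − 0.7100)] ≈ 56.4352 million.

56.44 million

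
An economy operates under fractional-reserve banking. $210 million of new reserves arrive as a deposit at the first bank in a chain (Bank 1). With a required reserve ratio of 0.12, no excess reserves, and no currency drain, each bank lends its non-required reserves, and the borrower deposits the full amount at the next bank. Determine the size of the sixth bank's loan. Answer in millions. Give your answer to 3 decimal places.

Each bank lends a fraction (1 − rr) = 0.8800 of the deposit it receives, so Bank 6 receives 210·0.8800^5 and lends 210·0.8800^6 ≈ 97.5249 million.

$97.525 million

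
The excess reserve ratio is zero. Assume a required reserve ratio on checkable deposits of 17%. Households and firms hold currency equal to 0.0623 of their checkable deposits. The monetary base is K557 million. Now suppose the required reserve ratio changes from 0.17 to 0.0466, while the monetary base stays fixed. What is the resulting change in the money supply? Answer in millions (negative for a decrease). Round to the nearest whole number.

Initially m₁ = (1 + 0.0623) / (0.17 + 0.0623) ≈ 4.5730, so M₁ = 4.5730 × 557 = 2547.161 million.
After the change m₂ = (1 + 0.0623) / (0.0466 + 0.0623) ≈ 9.7548, so M₂ = 9.7548 × 557 = 5433.4236 million.
ΔM = M₂ − M₁ = 5433.4236 − 2547.161 = 2886.2626 million.

K2886 million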